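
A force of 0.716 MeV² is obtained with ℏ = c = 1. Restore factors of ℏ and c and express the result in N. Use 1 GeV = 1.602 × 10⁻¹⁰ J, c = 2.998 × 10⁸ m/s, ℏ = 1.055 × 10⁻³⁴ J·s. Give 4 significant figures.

0.5810 N

Force is [E]/[L] = [E]²/(ℏc); restore (ℏc)⁻¹.
1 GeV² → 1/(ℏc) × (1 GeV in J)² = 8.114 × 10⁵ N.
Convert the energy scale: 0.716 MeV² = 7.16 × 10⁻⁷ GeV².
Result: 7.16 × 10⁻⁷ × 8.114 × 10⁵ = 0.5810 N.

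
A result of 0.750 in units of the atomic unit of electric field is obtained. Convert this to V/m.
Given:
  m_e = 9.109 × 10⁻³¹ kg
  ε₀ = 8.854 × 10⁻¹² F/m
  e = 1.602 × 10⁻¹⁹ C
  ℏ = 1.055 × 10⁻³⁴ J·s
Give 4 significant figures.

3.848 × 10¹¹ V/m

One atomic unit of electric field: E_au = E_h/(e a₀) = m_e²e⁵/((4πε₀)³ℏ⁴) = 5.131 × 10¹¹ V/m.
0.750 × 5.131 × 10¹¹ V/m = 3.848 × 10¹¹ V/m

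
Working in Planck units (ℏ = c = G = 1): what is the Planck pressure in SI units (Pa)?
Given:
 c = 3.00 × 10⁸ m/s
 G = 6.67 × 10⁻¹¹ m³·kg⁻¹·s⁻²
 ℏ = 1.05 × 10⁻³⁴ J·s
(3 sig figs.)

From ℏ = c = G = 1 the pressure scale is p_P = c⁷/(ℏG²).
  = 2.19 × 10⁵⁹ / 4.67 × 10⁻⁵⁵
  = 4.68 × 10¹¹³ Pa

4.68 × 10¹¹³ Pa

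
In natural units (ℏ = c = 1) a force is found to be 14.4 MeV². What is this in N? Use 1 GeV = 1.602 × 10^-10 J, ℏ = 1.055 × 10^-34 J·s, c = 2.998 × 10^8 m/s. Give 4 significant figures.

11.68 N

Force is [E]/[L] = [E]²/(ℏc); restore (ℏc)⁻¹.
1 GeV² → 1/(ℏc) × (1 GeV in J)² = 8.114 × 10^5 N.
Convert the energy scale: 14.4 MeV² = 1.44 × 10^-5 GeV².
Result: 1.44 × 10^-5 × 8.114 × 10^5 = 11.68 N.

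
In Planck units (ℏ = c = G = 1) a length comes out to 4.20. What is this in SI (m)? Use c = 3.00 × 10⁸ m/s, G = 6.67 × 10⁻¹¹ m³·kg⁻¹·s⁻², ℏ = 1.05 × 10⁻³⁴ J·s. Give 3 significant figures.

6.76 × 10⁻³⁵ m

One Planck length: ℓ_P = √(ℏG/c³) = 1.61 × 10⁻³⁵ m.
4.20 × 1.61 × 10⁻³⁵ m = 6.76 × 10⁻³⁵ m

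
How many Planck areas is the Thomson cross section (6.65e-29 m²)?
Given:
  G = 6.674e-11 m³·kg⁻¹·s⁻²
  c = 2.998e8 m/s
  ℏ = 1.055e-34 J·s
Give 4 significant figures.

Planck area: A_P = ℏG/c³ = 2.613e-70 m².
6.65e-29 / 2.613e-70 = 2.545e41

2.545e41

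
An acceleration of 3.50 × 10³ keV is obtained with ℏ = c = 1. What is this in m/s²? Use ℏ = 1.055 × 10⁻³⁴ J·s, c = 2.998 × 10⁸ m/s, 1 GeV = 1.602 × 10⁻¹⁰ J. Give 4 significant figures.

1.593 × 10³⁰ m/s²

Acceleration is [L]/[T]² = c·[E]/ℏ.
1 GeV → c/ℏ × (1 GeV in J) = 4.552 × 10³² m/s².
Convert the energy scale: 3.50 × 10³ keV = 3.50 × 10⁻³ GeV.
Result: 3.50 × 10⁻³ × 4.552 × 10³² = 1.593 × 10³⁰ m/s².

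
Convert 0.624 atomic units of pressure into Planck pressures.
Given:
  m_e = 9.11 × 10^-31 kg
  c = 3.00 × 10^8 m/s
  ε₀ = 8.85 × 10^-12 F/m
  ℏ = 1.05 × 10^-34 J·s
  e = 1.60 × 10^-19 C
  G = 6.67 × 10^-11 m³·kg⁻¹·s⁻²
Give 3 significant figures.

atomic unit of pressure: P_au = E_h/a₀³ = m_e⁴e¹⁰/((4πε₀)⁵ℏ⁸) = 3.01 × 10^13 Pa
Planck pressure: p_P = c⁷/(ℏG²) = 4.68 × 10^113 Pa
0.624 × 3.01 × 10^13 / 4.68 × 10^113 = 4.02 × 10^-101

4.02 × 10^-101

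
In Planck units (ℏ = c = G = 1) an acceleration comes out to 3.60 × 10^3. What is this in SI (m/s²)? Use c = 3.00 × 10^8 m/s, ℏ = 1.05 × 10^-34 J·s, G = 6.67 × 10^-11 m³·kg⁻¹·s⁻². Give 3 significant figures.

One Planck acceleration: a_P = √(c⁷/(ℏG)) = 5.59 × 10^51 m/s².
3.60 × 10^3 × 5.59 × 10^51 m/s² = 2.01 × 10^55 m/s²

2.01 × 10^55 m/s²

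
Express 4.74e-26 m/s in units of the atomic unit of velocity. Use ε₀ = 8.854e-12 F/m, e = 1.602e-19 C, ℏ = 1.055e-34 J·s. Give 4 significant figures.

atomic unit of velocity: v_au = e²/(4πε₀ℏ) = 2.186e6 m/s.
4.74e-26 / 2.186e6 = 2.168e-32

2.168e-32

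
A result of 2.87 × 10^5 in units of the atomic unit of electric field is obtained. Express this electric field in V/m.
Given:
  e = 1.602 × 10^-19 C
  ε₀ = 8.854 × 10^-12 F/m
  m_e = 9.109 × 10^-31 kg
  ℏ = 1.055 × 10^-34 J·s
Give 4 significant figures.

One atomic unit of electric field: E_au = E_h/(e a₀) = m_e²e⁵/((4πε₀)³ℏ⁴) = 5.131 × 10^11 V/m.
2.87 × 10^5 × 5.131 × 10^11 V/m = 1.473 × 10^17 V/m

1.473 × 10^17 V/m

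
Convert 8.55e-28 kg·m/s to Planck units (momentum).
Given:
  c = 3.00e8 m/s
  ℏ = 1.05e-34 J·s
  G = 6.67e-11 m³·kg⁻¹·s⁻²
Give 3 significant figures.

1.31e-28

Planck momentum: p_P = √(ℏc³/G) = 6.52 kg·m/s.
8.55e-28 / 6.52 = 1.31e-28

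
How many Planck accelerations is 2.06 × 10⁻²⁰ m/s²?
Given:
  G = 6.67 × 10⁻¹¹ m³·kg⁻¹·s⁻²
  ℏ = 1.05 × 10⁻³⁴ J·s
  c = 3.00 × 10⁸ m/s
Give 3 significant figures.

Planck acceleration: a_P = √(c⁷/(ℏG)) = 5.59 × 10⁵¹ m/s².
2.06 × 10⁻²⁰ / 5.59 × 10⁵¹ = 3.69 × 10⁻⁷²

3.69 × 10⁻⁷²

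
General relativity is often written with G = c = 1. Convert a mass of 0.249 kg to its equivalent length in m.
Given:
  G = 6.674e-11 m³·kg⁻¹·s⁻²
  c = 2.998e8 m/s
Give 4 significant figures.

1.849e-28 m

In G = c = 1 units mass has dimensions of length; the conversion factor is G/c².
0.249 kg × (G/c²) = 1.849e-28 m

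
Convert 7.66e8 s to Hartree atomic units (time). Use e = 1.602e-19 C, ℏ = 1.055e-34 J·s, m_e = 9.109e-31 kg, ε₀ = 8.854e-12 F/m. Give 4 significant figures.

atomic unit of time: τ_au = (4πε₀)²ℏ³/(m_e e⁴) = 2.423e-17 s.
7.66e8 / 2.423e-17 = 3.162e25

3.162e25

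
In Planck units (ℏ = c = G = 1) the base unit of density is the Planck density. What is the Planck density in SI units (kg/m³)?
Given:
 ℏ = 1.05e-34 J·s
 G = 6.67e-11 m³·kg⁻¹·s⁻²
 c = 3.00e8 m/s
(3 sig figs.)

ρ_P = c⁵/(ℏG²)
  = 2.43e42 / 4.67e-55
  = 5.20e96 kg/m³

5.20e96 kg/m³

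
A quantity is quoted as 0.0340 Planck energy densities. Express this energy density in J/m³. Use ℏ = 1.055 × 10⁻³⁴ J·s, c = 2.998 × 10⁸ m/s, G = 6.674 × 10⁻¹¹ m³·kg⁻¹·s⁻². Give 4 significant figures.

One Planck energy density: u_P = c⁷/(ℏG²) = 4.632 × 10¹¹³ J/m³.
0.0340 × 4.632 × 10¹¹³ J/m³ = 1.575 × 10¹¹² J/m³

1.575 × 10¹¹² J/m³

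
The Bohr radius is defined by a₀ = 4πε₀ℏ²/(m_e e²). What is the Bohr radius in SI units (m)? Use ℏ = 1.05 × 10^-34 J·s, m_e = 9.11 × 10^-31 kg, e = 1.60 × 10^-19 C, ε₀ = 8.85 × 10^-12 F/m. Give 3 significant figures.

5.26 × 10^-11 m

a₀ = 4πε₀ℏ²/(m_e e²)
  = 1.23 × 10^-78 / 2.33 × 10^-68
  = 5.26 × 10^-11 m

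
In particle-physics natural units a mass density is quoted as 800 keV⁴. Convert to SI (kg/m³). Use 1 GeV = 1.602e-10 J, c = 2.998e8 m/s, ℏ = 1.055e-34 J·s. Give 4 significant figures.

0.1853 kg/m³

Mass density is [E]/(c²[L]³) = [E]⁴/(ℏ³c⁵).
1 GeV⁴ → 1/(ℏ³c⁵) × (1 GeV in J)⁴ = 2.316e20 kg/m³.
Convert the energy scale: 800 keV⁴ = 8.00e-22 GeV⁴.
Result: 8.00e-22 × 2.316e20 = 0.1853 kg/m³.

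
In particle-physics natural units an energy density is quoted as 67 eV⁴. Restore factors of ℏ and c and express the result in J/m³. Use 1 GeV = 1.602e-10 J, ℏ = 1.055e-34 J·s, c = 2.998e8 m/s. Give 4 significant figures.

1.395e3 J/m³

[E]/[L]³ = [E]⁴/(ℏc)³; restore (ℏc)⁻³.
1 GeV⁴ → 1/(ℏc)³ × (1 GeV in J)⁴ = 2.082e37 J/m³.
Convert the energy scale: 67 eV⁴ = 6.70e-35 GeV⁴.
Result: 6.70e-35 × 2.082e37 = 1.395e3 J/m³.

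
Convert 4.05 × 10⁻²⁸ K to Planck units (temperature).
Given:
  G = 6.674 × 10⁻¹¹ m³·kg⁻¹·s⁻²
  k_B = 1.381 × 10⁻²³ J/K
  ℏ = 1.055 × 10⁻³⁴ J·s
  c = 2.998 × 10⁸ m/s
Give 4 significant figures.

2.858 × 10⁻⁶⁰

Planck temperature: T_P = √(ℏc⁵/G) / k_B = 1.417 × 10³² K.
4.05 × 10⁻²⁸ / 1.417 × 10³² = 2.858 × 10⁻⁶⁰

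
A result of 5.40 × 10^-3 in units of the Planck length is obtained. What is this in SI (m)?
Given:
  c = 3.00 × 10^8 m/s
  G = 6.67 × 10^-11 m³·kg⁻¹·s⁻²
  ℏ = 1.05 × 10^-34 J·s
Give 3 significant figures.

One Planck length: ℓ_P = √(ℏG/c³) = 1.61 × 10^-35 m.
5.40 × 10^-3 × 1.61 × 10^-35 m = 8.70 × 10^-38 m

8.70 × 10^-38 m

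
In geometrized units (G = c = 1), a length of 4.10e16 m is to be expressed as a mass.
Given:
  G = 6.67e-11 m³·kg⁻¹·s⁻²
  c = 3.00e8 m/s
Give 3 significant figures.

Length → mass via c²/G.
4.10e16 m × (c²/G) = 5.53e43 kg

5.53e43 kg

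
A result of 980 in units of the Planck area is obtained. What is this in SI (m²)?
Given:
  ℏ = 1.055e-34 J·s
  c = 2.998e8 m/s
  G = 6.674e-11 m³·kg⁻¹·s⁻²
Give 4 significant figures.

One Planck area: A_P = ℏG/c³ = 2.613e-70 m².
980 × 2.613e-70 m² = 2.561e-67 m²

2.561e-67 m²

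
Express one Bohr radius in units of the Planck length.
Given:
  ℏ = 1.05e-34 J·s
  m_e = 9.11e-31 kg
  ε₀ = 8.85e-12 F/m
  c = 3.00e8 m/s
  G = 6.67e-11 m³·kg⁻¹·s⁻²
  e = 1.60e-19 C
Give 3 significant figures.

Bohr radius: a₀ = 4πε₀ℏ²/(m_e e²) = 5.26e-11 m
Planck length: ℓ_P = √(ℏG/c³) = 1.61e-35 m
ratio = 5.26e-11 / 1.61e-35 = 3.26e24

3.26e24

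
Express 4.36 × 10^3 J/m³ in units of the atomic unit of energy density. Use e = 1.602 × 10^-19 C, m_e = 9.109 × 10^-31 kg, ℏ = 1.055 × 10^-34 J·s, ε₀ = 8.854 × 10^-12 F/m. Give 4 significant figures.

atomic unit of energy density: u_au = E_h/a₀³ = m_e⁴e¹⁰/((4πε₀)⁵ℏ⁸) = 2.929 × 10^13 J/m³.
4.36 × 10^3 / 2.929 × 10^13 = 1.488 × 10^-10

1.488 × 10^-10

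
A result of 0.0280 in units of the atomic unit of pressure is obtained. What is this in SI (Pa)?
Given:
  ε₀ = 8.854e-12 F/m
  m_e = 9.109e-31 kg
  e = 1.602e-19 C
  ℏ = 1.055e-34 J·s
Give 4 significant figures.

One atomic unit of pressure: P_au = E_h/a₀³ = m_e⁴e¹⁰/((4πε₀)⁵ℏ⁸) = 2.929e13 Pa.
0.0280 × 2.929e13 Pa = 8.202e11 Pa

8.202e11 Pa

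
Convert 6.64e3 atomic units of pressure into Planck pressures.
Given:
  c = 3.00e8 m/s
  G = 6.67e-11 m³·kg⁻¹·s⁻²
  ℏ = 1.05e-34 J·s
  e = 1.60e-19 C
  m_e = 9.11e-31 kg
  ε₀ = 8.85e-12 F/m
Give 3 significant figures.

atomic unit of pressure: P_au = E_h/a₀³ = m_e⁴e¹⁰/((4πε₀)⁵ℏ⁸) = 3.01e13 Pa
Planck pressure: p_P = c⁷/(ℏG²) = 4.68e113 Pa
6.64e3 × 3.01e13 / 4.68e113 = 4.27e-97

4.27e-97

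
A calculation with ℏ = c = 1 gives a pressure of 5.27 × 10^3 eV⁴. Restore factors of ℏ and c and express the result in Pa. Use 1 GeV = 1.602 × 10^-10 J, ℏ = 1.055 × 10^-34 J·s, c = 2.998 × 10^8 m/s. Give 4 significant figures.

1.097 × 10^5 Pa

Pressure is [E]/[L]³ = [E]⁴/(ℏc)³.
1 GeV⁴ → 1/(ℏc)³ × (1 GeV in J)⁴ = 2.082 × 10^37 Pa.
Convert the energy scale: 5.27 × 10^3 eV⁴ = 5.27 × 10^-33 GeV⁴.
Result: 5.27 × 10^-33 × 2.082 × 10^37 = 1.097 × 10^5 Pa.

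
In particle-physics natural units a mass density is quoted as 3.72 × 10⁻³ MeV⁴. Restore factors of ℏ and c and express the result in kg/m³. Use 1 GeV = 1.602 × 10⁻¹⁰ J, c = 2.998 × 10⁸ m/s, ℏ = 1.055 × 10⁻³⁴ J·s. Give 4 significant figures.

Mass density is [E]/(c²[L]³) = [E]⁴/(ℏ³c⁵).
1 GeV⁴ → 1/(ℏ³c⁵) × (1 GeV in J)⁴ = 2.316 × 10²⁰ kg/m³.
Convert the energy scale: 3.72 × 10⁻³ MeV⁴ = 3.72 × 10⁻¹⁵ GeV⁴.
Result: 3.72 × 10⁻¹⁵ × 2.316 × 10²⁰ = 8.615 × 10⁵ kg/m³.

8.615 × 10⁵ kg/m³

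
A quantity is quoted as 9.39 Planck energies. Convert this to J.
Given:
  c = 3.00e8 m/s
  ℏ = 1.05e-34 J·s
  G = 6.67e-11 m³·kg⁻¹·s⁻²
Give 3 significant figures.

One Planck energy: E_P = √(ℏc⁵/G) = 1.96e9 J.
9.39 × 1.96e9 J = 1.84e10 J

1.84e10 J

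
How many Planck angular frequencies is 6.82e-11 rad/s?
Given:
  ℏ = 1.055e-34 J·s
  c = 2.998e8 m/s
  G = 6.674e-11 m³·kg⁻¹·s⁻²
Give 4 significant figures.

3.677e-54

Planck angular frequency: ω_P = √(c⁵/(ℏG)) = 1.855e43 rad/s.
6.82e-11 / 1.855e43 = 3.677e-54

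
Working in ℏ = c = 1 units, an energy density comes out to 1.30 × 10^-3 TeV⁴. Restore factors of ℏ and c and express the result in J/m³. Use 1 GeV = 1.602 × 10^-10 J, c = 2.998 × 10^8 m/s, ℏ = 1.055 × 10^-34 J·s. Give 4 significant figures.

[E]/[L]³ = [E]⁴/(ℏc)³; restore (ℏc)⁻³.
1 GeV⁴ → 1/(ℏc)³ × (1 GeV in J)⁴ = 2.082 × 10^37 J/m³.
Convert the energy scale: 1.30 × 10^-3 TeV⁴ = 1.30 × 10^9 GeV⁴.
Result: 1.30 × 10^9 × 2.082 × 10^37 = 2.706 × 10^46 J/m³.

2.706 × 10^46 J/m³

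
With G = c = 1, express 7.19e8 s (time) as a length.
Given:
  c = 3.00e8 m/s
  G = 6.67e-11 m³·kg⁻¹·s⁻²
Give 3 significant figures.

Time → length via c.
7.19e8 s × (c) = 2.16e17 m

2.16e17 m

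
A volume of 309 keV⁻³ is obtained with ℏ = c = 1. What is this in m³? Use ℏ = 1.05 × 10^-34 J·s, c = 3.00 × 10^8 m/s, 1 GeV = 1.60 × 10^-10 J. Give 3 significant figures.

2.36 × 10^-27 m³

Volume is [L]³ = [E]⁻³·(ℏc)³.
1 GeV⁻³ → (ℏc)³ × (1 GeV in J)⁻³ = 7.63 × 10^-48 m³.
Convert the energy scale: 309 keV⁻³ = 3.09 × 10^20 GeV⁻³.
Result: 3.09 × 10^20 × 7.63 × 10^-48 = 2.36 × 10^-27 m³.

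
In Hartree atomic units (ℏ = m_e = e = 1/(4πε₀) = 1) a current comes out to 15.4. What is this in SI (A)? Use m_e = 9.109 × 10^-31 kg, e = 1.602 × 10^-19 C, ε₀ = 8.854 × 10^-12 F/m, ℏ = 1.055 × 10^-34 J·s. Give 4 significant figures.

One atomic unit of electric current: I_au = e E_h/ℏ = m_e e⁵/((4πε₀)²ℏ³) = 6.612 × 10^-3 A.
15.4 × 6.612 × 10^-3 A = 0.1018 A

0.1018 A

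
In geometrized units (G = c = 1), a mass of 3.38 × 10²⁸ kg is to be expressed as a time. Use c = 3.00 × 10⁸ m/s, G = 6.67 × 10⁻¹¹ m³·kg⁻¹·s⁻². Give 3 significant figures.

8.35 × 10⁻⁸ s

Mass → time via G/c³.
3.38 × 10²⁸ kg × (G/c³) = 8.35 × 10⁻⁸ s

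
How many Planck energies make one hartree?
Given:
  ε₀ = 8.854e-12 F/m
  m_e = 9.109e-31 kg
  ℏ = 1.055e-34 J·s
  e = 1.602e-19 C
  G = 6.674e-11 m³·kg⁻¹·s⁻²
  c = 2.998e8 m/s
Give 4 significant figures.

hartree: E_h = m_e e⁴/(4πε₀ℏ)² = 4.354e-18 J
Planck energy: E_P = √(ℏc⁵/G) = 1.957e9 J
ratio = 4.354e-18 / 1.957e9 = 2.225e-27

2.225e-27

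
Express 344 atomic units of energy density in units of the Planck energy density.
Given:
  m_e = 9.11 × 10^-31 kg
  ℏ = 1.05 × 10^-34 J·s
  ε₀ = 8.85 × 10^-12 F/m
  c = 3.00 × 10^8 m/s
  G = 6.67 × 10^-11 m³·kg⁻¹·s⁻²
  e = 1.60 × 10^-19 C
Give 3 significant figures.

2.21 × 10^-98

atomic unit of energy density: u_au = E_h/a₀³ = m_e⁴e¹⁰/((4πε₀)⁵ℏ⁸) = 3.01 × 10^13 J/m³
Planck energy density: u_P = c⁷/(ℏG²) = 4.68 × 10^113 J/m³
344 × 3.01 × 10^13 / 4.68 × 10^113 = 2.21 × 10^-98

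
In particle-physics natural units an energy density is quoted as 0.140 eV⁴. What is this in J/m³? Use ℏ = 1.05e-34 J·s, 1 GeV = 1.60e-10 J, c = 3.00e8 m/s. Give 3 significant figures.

2.94 J/m³

[E]/[L]³ = [E]⁴/(ℏc)³; restore (ℏc)⁻³.
1 GeV⁴ → 1/(ℏc)³ × (1 GeV in J)⁴ = 2.10e37 J/m³.
Convert the energy scale: 0.140 eV⁴ = 1.40e-37 GeV⁴.
Result: 1.40e-37 × 2.10e37 = 2.94 J/m³.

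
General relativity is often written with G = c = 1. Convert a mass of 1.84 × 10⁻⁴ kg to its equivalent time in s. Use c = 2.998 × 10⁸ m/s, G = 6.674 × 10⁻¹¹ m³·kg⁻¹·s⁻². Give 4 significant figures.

4.557 × 10⁻⁴⁰ s

Mass → time via G/c³.
1.84 × 10⁻⁴ kg × (G/c³) = 4.557 × 10⁻⁴⁰ s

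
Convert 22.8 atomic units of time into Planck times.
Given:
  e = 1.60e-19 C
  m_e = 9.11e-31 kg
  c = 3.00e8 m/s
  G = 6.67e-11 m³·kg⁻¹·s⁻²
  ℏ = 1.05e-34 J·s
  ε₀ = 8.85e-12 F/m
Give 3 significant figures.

atomic unit of time: τ_au = (4πε₀)²ℏ³/(m_e e⁴) = 2.40e-17 s
Planck time: t_P = √(ℏG/c⁵) = 5.37e-44 s
22.8 × 2.40e-17 / 5.37e-44 = 1.02e28

1.02e28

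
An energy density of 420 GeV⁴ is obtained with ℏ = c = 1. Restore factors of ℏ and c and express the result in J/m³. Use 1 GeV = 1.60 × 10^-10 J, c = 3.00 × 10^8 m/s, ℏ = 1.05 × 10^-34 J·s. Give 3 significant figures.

8.81 × 10^39 J/m³

[E]/[L]³ = [E]⁴/(ℏc)³; restore (ℏc)⁻³.
1 GeV⁴ → 1/(ℏc)³ × (1 GeV in J)⁴ = 2.10 × 10^37 J/m³.
Result: 420 × 2.10 × 10^37 = 8.81 × 10^39 J/m³.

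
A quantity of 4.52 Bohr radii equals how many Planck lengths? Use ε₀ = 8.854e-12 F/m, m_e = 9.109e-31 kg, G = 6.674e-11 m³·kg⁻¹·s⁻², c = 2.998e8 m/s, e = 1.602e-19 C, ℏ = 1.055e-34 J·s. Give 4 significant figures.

1.481e25

Bohr radius: a₀ = 4πε₀ℏ²/(m_e e²) = 5.297e-11 m
Planck length: ℓ_P = √(ℏG/c³) = 1.616e-35 m
4.52 × 5.297e-11 / 1.616e-35 = 1.481e25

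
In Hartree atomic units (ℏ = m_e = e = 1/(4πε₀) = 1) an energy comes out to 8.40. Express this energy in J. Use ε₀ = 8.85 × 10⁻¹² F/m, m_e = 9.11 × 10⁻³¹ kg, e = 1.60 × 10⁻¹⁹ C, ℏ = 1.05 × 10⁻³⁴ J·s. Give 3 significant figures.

3.68 × 10⁻¹⁷ J

One hartree: E_h = m_e e⁴/(4πε₀ℏ)² = 4.38 × 10⁻¹⁸ J.
8.40 × 4.38 × 10⁻¹⁸ J = 3.68 × 10⁻¹⁷ J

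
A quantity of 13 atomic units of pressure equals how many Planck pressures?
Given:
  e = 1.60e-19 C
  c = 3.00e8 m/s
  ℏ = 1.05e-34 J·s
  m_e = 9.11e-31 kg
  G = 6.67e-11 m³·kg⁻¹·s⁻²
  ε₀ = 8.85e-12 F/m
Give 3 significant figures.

atomic unit of pressure: P_au = E_h/a₀³ = m_e⁴e¹⁰/((4πε₀)⁵ℏ⁸) = 3.01e13 Pa
Planck pressure: p_P = c⁷/(ℏG²) = 4.68e113 Pa
13 × 3.01e13 / 4.68e113 = 8.37e-100

8.37e-100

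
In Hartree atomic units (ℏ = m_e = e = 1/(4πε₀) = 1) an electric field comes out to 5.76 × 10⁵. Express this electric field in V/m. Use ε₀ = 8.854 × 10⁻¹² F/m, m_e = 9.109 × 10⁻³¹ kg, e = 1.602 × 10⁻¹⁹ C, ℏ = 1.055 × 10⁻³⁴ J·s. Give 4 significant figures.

One atomic unit of electric field: E_au = E_h/(e a₀) = m_e²e⁵/((4πε₀)³ℏ⁴) = 5.131 × 10¹¹ V/m.
5.76 × 10⁵ × 5.131 × 10¹¹ V/m = 2.955 × 10¹⁷ V/m

2.955 × 10¹⁷ V/m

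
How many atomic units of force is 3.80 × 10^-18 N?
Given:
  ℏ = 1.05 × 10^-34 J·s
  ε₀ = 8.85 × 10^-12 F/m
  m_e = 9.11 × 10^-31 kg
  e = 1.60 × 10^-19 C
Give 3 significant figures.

4.56 × 10^-11

atomic unit of force: F_au = E_h/a₀ = m_e²e⁶/((4πε₀)³ℏ⁴) = 8.33 × 10^-8 N.
3.80 × 10^-18 / 8.33 × 10^-8 = 4.56 × 10^-11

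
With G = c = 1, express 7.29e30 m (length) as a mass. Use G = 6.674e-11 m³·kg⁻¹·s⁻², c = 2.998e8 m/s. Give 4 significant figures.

Length → mass via c²/G.
7.29e30 m × (c²/G) = 9.818e57 kg

9.818e57 kg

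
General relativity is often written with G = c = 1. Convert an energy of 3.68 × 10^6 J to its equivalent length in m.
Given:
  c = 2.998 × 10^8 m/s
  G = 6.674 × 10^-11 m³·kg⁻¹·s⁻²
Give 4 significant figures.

3.040 × 10^-38 m

Energy → length via G/c⁴.
3.68 × 10^6 J × (G/c⁴) = 3.040 × 10^-38 m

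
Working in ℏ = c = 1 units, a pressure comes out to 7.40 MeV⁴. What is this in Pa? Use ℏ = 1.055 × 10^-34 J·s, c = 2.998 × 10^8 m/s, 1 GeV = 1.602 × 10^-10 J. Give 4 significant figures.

Pressure is [E]/[L]³ = [E]⁴/(ℏc)³.
1 GeV⁴ → 1/(ℏc)³ × (1 GeV in J)⁴ = 2.082 × 10^37 Pa.
Convert the energy scale: 7.40 MeV⁴ = 7.40 × 10^-12 GeV⁴.
Result: 7.40 × 10^-12 × 2.082 × 10^37 = 1.540 × 10^26 Pa.

1.540 × 10^26 Pa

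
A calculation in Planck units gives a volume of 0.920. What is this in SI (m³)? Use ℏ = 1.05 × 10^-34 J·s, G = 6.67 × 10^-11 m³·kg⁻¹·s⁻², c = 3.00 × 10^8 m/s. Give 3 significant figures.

3.84 × 10^-105 m³

One Planck volume: V_P = (ℏG/c³)^(3/2) = 4.18 × 10^-105 m³.
0.920 × 4.18 × 10^-105 m³ = 3.84 × 10^-105 m³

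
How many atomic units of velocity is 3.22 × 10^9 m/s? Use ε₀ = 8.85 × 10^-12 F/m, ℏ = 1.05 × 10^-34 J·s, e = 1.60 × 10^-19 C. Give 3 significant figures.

atomic unit of velocity: v_au = e²/(4πε₀ℏ) = 2.19 × 10^6 m/s.
3.22 × 10^9 / 2.19 × 10^6 = 1.47 × 10^3

1.47 × 10^3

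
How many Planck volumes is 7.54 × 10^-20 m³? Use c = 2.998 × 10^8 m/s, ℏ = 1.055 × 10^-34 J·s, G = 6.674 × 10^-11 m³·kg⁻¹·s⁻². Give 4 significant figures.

1.785 × 10^85

Planck volume: V_P = (ℏG/c³)^(3/2) = 4.224 × 10^-105 m³.
7.54 × 10^-20 / 4.224 × 10^-105 = 1.785 × 10^85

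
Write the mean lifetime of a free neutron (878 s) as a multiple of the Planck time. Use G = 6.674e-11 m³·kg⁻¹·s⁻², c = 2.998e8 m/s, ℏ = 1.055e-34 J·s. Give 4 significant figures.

1.628e46

Planck time: t_P = √(ℏG/c⁵) = 5.392e-44 s.
878 / 5.392e-44 = 1.628e46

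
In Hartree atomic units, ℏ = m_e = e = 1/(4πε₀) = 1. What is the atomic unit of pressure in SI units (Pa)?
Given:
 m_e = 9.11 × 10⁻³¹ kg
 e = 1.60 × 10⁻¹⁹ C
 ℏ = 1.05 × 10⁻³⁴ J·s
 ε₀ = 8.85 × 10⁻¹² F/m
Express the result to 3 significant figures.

3.01 × 10¹³ Pa

From ℏ = m_e = e = 1/(4πε₀) = 1 the pressure scale is P_au = E_h/a₀³ = m_e⁴e¹⁰/((4πε₀)⁵ℏ⁸).
E_h = 4.38 × 10⁻¹⁸ J
a₀ = 5.26 × 10⁻¹¹ m
E_h/a₀³ = 3.01 × 10¹³ Pa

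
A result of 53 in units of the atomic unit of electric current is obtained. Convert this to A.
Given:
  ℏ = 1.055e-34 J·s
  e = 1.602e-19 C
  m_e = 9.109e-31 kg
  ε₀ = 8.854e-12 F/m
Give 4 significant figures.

0.3504 A

One atomic unit of electric current: I_au = e E_h/ℏ = m_e e⁵/((4πε₀)²ℏ³) = 6.612e-3 A.
53 × 6.612e-3 A = 0.3504 A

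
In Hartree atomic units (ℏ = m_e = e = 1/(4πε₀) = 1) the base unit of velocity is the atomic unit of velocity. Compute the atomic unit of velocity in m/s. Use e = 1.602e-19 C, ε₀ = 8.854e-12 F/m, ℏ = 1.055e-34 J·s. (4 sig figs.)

2.186e6 m/s

v_au = e²/(4πε₀ℏ)
  = 2.566e-38 / 1.174e-44
  = 2.186e6 m/s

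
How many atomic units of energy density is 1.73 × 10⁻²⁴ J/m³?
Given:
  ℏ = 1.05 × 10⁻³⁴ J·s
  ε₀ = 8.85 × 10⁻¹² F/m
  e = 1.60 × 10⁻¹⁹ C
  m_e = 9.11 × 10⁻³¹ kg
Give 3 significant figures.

5.74 × 10⁻³⁸

atomic unit of energy density: u_au = E_h/a₀³ = m_e⁴e¹⁰/((4πε₀)⁵ℏ⁸) = 3.01 × 10¹³ J/m³.
1.73 × 10⁻²⁴ / 3.01 × 10¹³ = 5.74 × 10⁻³⁸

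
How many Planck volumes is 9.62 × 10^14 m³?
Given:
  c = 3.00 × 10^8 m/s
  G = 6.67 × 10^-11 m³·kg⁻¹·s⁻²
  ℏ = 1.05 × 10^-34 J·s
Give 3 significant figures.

2.30 × 10^119

Planck volume: V_P = (ℏG/c³)^(3/2) = 4.18 × 10^-105 m³.
9.62 × 10^14 / 4.18 × 10^-105 = 2.30 × 10^119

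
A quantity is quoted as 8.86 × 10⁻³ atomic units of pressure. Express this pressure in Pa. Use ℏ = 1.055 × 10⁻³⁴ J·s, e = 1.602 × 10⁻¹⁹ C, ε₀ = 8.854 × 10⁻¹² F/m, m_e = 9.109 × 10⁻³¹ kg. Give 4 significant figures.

2.595 × 10¹¹ Pa

One atomic unit of pressure: P_au = E_h/a₀³ = m_e⁴e¹⁰/((4πε₀)⁵ℏ⁸) = 2.929 × 10¹³ Pa.
8.86 × 10⁻³ × 2.929 × 10¹³ Pa = 2.595 × 10¹¹ Pa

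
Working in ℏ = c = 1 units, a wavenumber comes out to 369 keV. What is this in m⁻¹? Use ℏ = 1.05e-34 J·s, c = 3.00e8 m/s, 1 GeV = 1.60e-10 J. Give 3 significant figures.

1.87e12 m⁻¹

Inverse length is [E]/(ℏc).
1 GeV → 1/(ℏc) × (1 GeV in J) = 5.08e15 m⁻¹.
Convert the energy scale: 369 keV = 3.69e-4 GeV.
Result: 3.69e-4 × 5.08e15 = 1.87e12 m⁻¹.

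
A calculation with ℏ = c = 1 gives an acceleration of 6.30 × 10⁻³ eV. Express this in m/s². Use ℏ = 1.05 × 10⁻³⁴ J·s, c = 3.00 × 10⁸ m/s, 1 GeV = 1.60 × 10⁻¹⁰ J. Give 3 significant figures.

2.88 × 10²¹ m/s²

Acceleration is [L]/[T]² = c·[E]/ℏ.
1 GeV → c/ℏ × (1 GeV in J) = 4.57 × 10³² m/s².
Convert the energy scale: 6.30 × 10⁻³ eV = 6.30 × 10⁻¹² GeV.
Result: 6.30 × 10⁻¹² × 4.57 × 10³² = 2.88 × 10²¹ m/s².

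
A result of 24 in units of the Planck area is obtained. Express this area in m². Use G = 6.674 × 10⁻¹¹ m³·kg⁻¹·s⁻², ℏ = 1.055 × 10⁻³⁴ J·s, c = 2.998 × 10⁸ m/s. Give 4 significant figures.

6.271 × 10⁻⁶⁹ m²

One Planck area: A_P = ℏG/c³ = 2.613 × 10⁻⁷⁰ m².
24 × 2.613 × 10⁻⁷⁰ m² = 6.271 × 10⁻⁶⁹ m²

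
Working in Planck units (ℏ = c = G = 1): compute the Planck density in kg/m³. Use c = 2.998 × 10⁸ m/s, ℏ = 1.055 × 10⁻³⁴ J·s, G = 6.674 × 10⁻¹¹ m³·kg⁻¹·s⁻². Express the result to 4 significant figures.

5.154 × 10⁹⁶ kg/m³

Dimensional analysis gives ρ_P = c⁵/(ℏG²).
  = 2.422 × 10⁴² / 4.699 × 10⁻⁵⁵
  = 5.154 × 10⁹⁶ kg/m³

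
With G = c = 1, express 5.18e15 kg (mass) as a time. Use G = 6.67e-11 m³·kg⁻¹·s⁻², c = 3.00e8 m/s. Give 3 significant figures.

1.28e-20 s

Mass → time via G/c³.
5.18e15 kg × (G/c³) = 1.28e-20 s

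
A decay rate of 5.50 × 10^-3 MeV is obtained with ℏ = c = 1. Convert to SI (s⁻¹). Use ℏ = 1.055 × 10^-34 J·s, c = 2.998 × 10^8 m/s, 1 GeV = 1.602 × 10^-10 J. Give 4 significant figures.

A rate is [E]/ℏ; divide by ℏ.
1 GeV → 1/ℏ × (1 GeV in J) = 1.518 × 10^24 s⁻¹.
Convert the energy scale: 5.50 × 10^-3 MeV = 5.50 × 10^-6 GeV.
Result: 5.50 × 10^-6 × 1.518 × 10^24 = 8.352 × 10^18 s⁻¹.

8.352 × 10^18 s⁻¹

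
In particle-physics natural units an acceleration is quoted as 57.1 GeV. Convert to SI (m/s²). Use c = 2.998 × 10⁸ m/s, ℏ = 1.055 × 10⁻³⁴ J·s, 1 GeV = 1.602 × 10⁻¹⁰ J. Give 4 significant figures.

2.599 × 10³⁴ m/s²

Acceleration is [L]/[T]² = c·[E]/ℏ.
1 GeV → c/ℏ × (1 GeV in J) = 4.552 × 10³² m/s².
Result: 57.1 × 4.552 × 10³² = 2.599 × 10³⁴ m/s².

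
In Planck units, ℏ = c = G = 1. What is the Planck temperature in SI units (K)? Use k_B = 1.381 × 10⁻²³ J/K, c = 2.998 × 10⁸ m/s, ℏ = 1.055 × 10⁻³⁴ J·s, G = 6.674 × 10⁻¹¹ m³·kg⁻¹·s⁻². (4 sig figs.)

The unique combination of the constants set to 1 with dimensions of temperature is T_P = √(ℏc⁵/G) / k_B.
  = √(3.828 × 10¹⁸) × 7.241 × 10²²
  = 1.417 × 10³² K

1.417 × 10³² K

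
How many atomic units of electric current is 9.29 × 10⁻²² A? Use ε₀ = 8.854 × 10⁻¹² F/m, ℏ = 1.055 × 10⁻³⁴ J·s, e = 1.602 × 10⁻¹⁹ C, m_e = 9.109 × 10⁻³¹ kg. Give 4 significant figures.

1.405 × 10⁻¹⁹

atomic unit of electric current: I_au = e E_h/ℏ = m_e e⁵/((4πε₀)²ℏ³) = 6.612 × 10⁻³ A.
9.29 × 10⁻²² / 6.612 × 10⁻³ = 1.405 × 10⁻¹⁹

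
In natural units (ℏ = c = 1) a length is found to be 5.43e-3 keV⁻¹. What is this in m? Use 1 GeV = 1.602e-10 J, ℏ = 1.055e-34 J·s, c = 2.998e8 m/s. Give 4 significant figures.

A length is [E]⁻¹ in ℏ=c=1; restore one factor of ℏc.
1 GeV⁻¹ → ℏc × (1 GeV in J)⁻¹ = 1.974e-16 m.
Convert the energy scale: 5.43e-3 keV⁻¹ = 5.43e3 GeV⁻¹.
Result: 5.43e3 × 1.974e-16 = 1.072e-12 m.

1.072e-12 m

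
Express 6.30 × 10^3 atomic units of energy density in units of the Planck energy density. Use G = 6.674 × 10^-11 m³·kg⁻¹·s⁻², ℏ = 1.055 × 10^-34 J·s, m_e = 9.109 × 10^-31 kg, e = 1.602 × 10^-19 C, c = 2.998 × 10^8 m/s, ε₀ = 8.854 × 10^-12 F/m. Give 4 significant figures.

3.984 × 10^-97

atomic unit of energy density: u_au = E_h/a₀³ = m_e⁴e¹⁰/((4πε₀)⁵ℏ⁸) = 2.929 × 10^13 J/m³
Planck energy density: u_P = c⁷/(ℏG²) = 4.632 × 10^113 J/m³
6.30 × 10^3 × 2.929 × 10^13 / 4.632 × 10^113 = 3.984 × 10^-97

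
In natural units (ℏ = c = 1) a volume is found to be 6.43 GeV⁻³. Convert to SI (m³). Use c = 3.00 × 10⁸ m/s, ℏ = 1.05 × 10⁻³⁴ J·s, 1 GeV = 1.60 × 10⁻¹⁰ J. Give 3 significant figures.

Volume is [L]³ = [E]⁻³·(ℏc)³.
1 GeV⁻³ → (ℏc)³ × (1 GeV in J)⁻³ = 7.63 × 10⁻⁴⁸ m³.
Result: 6.43 × 7.63 × 10⁻⁴⁸ = 4.91 × 10⁻⁴⁷ m³.

4.91 × 10⁻⁴⁷ m³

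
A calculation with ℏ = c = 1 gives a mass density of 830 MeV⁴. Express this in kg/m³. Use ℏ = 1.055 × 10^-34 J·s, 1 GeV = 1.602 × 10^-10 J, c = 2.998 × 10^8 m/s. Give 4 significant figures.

1.922 × 10^11 kg/m³

Mass density is [E]/(c²[L]³) = [E]⁴/(ℏ³c⁵).
1 GeV⁴ → 1/(ℏ³c⁵) × (1 GeV in J)⁴ = 2.316 × 10^20 kg/m³.
Convert the energy scale: 830 MeV⁴ = 8.30 × 10^-10 GeV⁴.
Result: 8.30 × 10^-10 × 2.316 × 10^20 = 1.922 × 10^11 kg/m³.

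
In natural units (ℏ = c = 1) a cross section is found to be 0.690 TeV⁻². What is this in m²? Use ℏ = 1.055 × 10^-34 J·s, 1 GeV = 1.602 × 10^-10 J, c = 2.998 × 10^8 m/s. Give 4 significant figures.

2.690 × 10^-38 m²

Area is [L]² = [E]⁻²·(ℏc)²; restore (ℏc)².
1 GeV⁻² → (ℏc)² × (1 GeV in J)⁻² = 3.898 × 10^-32 m².
Convert the energy scale: 0.690 TeV⁻² = 6.90 × 10^-7 GeV⁻².
Result: 6.90 × 10^-7 × 3.898 × 10^-32 = 2.690 × 10^-38 m².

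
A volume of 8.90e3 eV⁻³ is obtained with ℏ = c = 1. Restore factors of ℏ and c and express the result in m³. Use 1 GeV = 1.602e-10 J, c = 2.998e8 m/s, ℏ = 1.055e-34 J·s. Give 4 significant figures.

6.849e-17 m³

Volume is [L]³ = [E]⁻³·(ℏc)³.
1 GeV⁻³ → (ℏc)³ × (1 GeV in J)⁻³ = 7.696e-48 m³.
Convert the energy scale: 8.90e3 eV⁻³ = 8.90e30 GeV⁻³.
Result: 8.90e30 × 7.696e-48 = 6.849e-17 m³.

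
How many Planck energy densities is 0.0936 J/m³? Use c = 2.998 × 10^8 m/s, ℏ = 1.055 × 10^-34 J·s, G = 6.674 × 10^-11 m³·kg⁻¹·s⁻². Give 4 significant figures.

Planck energy density: u_P = c⁷/(ℏG²) = 4.632 × 10^113 J/m³.
0.0936 / 4.632 × 10^113 = 2.021 × 10^-115

2.021 × 10^-115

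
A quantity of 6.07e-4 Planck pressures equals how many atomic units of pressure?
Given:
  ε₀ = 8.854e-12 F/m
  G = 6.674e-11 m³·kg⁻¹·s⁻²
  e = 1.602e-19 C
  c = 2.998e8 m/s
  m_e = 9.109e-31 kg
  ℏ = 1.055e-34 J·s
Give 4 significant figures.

9.599e96

Planck pressure: p_P = c⁷/(ℏG²) = 4.632e113 Pa
atomic unit of pressure: P_au = E_h/a₀³ = m_e⁴e¹⁰/((4πε₀)⁵ℏ⁸) = 2.929e13 Pa
6.07e-4 × 4.632e113 / 2.929e13 = 9.599e96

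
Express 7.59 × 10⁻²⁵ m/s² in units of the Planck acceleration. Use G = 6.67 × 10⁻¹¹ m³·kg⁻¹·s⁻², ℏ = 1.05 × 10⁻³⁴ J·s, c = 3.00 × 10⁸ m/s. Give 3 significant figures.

Planck acceleration: a_P = √(c⁷/(ℏG)) = 5.59 × 10⁵¹ m/s².
7.59 × 10⁻²⁵ / 5.59 × 10⁵¹ = 1.36 × 10⁻⁷⁶

1.36 × 10⁻⁷⁶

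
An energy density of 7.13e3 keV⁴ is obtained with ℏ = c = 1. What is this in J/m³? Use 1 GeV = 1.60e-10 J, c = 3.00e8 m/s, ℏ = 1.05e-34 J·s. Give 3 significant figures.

1.49e17 J/m³

[E]/[L]³ = [E]⁴/(ℏc)³; restore (ℏc)⁻³.
1 GeV⁴ → 1/(ℏc)³ × (1 GeV in J)⁴ = 2.10e37 J/m³.
Convert the energy scale: 7.13e3 keV⁴ = 7.13e-21 GeV⁴.
Result: 7.13e-21 × 2.10e37 = 1.49e17 J/m³.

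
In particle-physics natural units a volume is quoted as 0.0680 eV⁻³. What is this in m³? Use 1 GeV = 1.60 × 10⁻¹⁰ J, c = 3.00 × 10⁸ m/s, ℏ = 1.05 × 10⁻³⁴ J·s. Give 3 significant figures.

Volume is [L]³ = [E]⁻³·(ℏc)³.
1 GeV⁻³ → (ℏc)³ × (1 GeV in J)⁻³ = 7.63 × 10⁻⁴⁸ m³.
Convert the energy scale: 0.0680 eV⁻³ = 6.80 × 10²⁵ GeV⁻³.
Result: 6.80 × 10²⁵ × 7.63 × 10⁻⁴⁸ = 5.19 × 10⁻²² m³.

5.19 × 10⁻²² m³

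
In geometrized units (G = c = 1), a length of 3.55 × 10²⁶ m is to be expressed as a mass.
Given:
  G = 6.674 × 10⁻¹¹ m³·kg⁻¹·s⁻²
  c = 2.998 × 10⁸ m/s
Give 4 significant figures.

Length → mass via c²/G.
3.55 × 10²⁶ m × (c²/G) = 4.781 × 10⁵³ kg

4.781 × 10⁵³ kg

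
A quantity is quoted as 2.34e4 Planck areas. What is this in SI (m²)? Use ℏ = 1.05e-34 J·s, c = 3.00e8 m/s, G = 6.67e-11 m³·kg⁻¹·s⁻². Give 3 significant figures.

6.07e-66 m²

One Planck area: A_P = ℏG/c³ = 2.59e-70 m².
2.34e4 × 2.59e-70 m² = 6.07e-66 m²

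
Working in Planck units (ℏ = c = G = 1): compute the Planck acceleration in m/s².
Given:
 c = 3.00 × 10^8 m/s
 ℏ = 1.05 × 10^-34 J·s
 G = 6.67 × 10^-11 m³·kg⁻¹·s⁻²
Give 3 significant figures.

5.59 × 10^51 m/s²

The unique combination of the constants set to 1 with dimensions of acceleration is a_P = √(c⁷/(ℏG)).
  = √(3.12 × 10^103)
  = 5.59 × 10^51 m/s²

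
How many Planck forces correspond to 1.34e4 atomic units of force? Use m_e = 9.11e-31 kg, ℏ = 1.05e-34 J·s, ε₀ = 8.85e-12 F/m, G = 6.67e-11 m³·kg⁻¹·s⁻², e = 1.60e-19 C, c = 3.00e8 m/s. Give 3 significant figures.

atomic unit of force: F_au = E_h/a₀ = m_e²e⁶/((4πε₀)³ℏ⁴) = 8.33e-8 N
Planck force: F_P = c⁴/G = 1.21e44 N
1.34e4 × 8.33e-8 / 1.21e44 = 9.19e-48

9.19e-48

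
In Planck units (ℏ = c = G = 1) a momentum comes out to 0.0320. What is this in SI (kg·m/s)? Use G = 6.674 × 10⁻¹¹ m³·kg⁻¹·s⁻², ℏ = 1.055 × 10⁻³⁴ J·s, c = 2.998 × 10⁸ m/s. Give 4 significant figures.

0.2088 kg·m/s

One Planck momentum: p_P = √(ℏc³/G) = 6.527 kg·m/s.
0.0320 × 6.527 kg·m/s = 0.2088 kg·m/s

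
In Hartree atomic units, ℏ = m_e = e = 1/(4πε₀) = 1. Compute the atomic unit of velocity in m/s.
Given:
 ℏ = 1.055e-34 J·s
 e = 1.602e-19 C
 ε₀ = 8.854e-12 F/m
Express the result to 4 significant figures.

2.186e6 m/s

The unique combination of the constants set to 1 with dimensions of velocity is v_au = e²/(4πε₀ℏ).
  = 2.566e-38 / 1.174e-44
  = 2.186e6 m/s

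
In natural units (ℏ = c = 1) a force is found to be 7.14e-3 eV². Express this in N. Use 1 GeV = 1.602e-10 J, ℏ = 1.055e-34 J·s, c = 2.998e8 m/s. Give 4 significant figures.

Force is [E]/[L] = [E]²/(ℏc); restore (ℏc)⁻¹.
1 GeV² → 1/(ℏc) × (1 GeV in J)² = 8.114e5 N.
Convert the energy scale: 7.14e-3 eV² = 7.14e-21 GeV².
Result: 7.14e-21 × 8.114e5 = 5.793e-15 N.

5.793e-15 N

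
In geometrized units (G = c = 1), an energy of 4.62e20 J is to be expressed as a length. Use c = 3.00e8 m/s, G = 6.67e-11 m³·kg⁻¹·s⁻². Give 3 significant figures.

3.80e-24 m

Energy → length via G/c⁴.
4.62e20 J × (G/c⁴) = 3.80e-24 m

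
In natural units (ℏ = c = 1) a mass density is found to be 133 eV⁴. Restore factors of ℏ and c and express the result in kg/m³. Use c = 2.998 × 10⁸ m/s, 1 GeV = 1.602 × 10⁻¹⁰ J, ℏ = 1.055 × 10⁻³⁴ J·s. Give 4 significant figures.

Mass density is [E]/(c²[L]³) = [E]⁴/(ℏ³c⁵).
1 GeV⁴ → 1/(ℏ³c⁵) × (1 GeV in J)⁴ = 2.316 × 10²⁰ kg/m³.
Convert the energy scale: 133 eV⁴ = 1.33 × 10⁻³⁴ GeV⁴.
Result: 1.33 × 10⁻³⁴ × 2.316 × 10²⁰ = 3.080 × 10⁻¹⁴ kg/m³.

3.080 × 10⁻¹⁴ kg/m³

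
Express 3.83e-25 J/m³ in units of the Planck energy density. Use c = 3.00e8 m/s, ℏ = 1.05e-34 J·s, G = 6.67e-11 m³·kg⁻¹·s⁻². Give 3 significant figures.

8.18e-139

Planck energy density: u_P = c⁷/(ℏG²) = 4.68e113 J/m³.
3.83e-25 / 4.68e113 = 8.18e-139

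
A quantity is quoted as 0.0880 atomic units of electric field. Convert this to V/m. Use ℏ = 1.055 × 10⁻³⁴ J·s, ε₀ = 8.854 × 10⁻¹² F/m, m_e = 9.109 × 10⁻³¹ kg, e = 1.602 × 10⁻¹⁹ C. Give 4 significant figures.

One atomic unit of electric field: E_au = E_h/(e a₀) = m_e²e⁵/((4πε₀)³ℏ⁴) = 5.131 × 10¹¹ V/m.
0.0880 × 5.131 × 10¹¹ V/m = 4.515 × 10¹⁰ V/m

4.515 × 10¹⁰ V/m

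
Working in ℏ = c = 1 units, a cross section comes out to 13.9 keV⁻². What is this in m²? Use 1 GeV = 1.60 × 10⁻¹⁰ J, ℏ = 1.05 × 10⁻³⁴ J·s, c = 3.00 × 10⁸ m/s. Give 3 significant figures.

5.39 × 10⁻¹⁹ m²

Area is [L]² = [E]⁻²·(ℏc)²; restore (ℏc)².
1 GeV⁻² → (ℏc)² × (1 GeV in J)⁻² = 3.88 × 10⁻³² m².
Convert the energy scale: 13.9 keV⁻² = 1.39 × 10¹³ GeV⁻².
Result: 1.39 × 10¹³ × 3.88 × 10⁻³² = 5.39 × 10⁻¹⁹ m².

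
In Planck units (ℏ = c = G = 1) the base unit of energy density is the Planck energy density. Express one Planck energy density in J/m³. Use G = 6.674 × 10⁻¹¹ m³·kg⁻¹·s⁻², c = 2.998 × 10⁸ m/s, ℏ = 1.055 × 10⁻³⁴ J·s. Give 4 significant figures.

4.632 × 10¹¹³ J/m³

u_P = c⁷/(ℏG²)
  = 2.177 × 10⁵⁹ / 4.699 × 10⁻⁵⁵
  = 4.632 × 10¹¹³ J/m³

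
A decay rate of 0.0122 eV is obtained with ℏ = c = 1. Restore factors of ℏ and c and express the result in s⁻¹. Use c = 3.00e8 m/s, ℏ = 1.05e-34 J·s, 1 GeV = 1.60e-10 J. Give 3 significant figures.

A rate is [E]/ℏ; divide by ℏ.
1 GeV → 1/ℏ × (1 GeV in J) = 1.52e24 s⁻¹.
Convert the energy scale: 0.0122 eV = 1.22e-11 GeV.
Result: 1.22e-11 × 1.52e24 = 1.86e13 s⁻¹.

1.86e13 s⁻¹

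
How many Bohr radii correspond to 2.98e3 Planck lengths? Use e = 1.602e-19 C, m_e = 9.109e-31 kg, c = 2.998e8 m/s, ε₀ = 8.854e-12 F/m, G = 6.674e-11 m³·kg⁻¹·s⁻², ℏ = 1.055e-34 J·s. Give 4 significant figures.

Planck length: ℓ_P = √(ℏG/c³) = 1.616e-35 m
Bohr radius: a₀ = 4πε₀ℏ²/(m_e e²) = 5.297e-11 m
2.98e3 × 1.616e-35 / 5.297e-11 = 9.093e-22

9.093e-22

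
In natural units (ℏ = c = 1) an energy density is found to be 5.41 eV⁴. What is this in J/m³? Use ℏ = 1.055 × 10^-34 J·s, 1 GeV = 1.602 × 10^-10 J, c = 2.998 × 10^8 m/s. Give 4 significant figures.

[E]/[L]³ = [E]⁴/(ℏc)³; restore (ℏc)⁻³.
1 GeV⁴ → 1/(ℏc)³ × (1 GeV in J)⁴ = 2.082 × 10^37 J/m³.
Convert the energy scale: 5.41 eV⁴ = 5.41 × 10^-36 GeV⁴.
Result: 5.41 × 10^-36 × 2.082 × 10^37 = 112.6 J/m³.

112.6 J/m³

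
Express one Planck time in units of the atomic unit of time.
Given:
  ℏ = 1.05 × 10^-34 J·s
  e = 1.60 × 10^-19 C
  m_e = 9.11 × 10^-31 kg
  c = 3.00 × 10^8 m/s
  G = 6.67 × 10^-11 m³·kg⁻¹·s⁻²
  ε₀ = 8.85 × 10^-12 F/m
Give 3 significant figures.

Planck time: t_P = √(ℏG/c⁵) = 5.37 × 10^-44 s
atomic unit of time: τ_au = (4πε₀)²ℏ³/(m_e e⁴) = 2.40 × 10^-17 s
ratio = 5.37 × 10^-44 / 2.40 × 10^-17 = 2.24 × 10^-27

2.24 × 10^-27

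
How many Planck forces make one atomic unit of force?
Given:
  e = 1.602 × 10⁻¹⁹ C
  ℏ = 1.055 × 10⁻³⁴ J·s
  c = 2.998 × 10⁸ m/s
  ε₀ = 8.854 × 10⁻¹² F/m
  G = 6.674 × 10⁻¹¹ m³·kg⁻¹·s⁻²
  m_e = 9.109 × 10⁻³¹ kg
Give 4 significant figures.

6.791 × 10⁻⁵²

atomic unit of force: F_au = E_h/a₀ = m_e²e⁶/((4πε₀)³ℏ⁴) = 8.220 × 10⁻⁸ N
Planck force: F_P = c⁴/G = 1.210 × 10⁴⁴ N
ratio = 8.220 × 10⁻⁸ / 1.210 × 10⁴⁴ = 6.791 × 10⁻⁵²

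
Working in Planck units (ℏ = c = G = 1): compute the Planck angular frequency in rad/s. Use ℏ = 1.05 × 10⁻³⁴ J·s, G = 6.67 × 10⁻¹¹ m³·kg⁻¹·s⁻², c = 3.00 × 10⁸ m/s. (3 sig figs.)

The unique combination of the constants set to 1 with dimensions of angular frequency is ω_P = √(c⁵/(ℏG)).
  = √(3.47 × 10⁸⁶)
  = 1.86 × 10⁴³ rad/s

1.86 × 10⁴³ rad/s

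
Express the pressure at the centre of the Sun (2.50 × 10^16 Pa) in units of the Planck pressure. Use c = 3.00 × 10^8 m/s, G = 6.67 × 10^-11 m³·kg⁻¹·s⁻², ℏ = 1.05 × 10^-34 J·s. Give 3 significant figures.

Planck pressure: p_P = c⁷/(ℏG²) = 4.68 × 10^113 Pa.
2.50 × 10^16 / 4.68 × 10^113 = 5.34 × 10^-98

5.34 × 10^-98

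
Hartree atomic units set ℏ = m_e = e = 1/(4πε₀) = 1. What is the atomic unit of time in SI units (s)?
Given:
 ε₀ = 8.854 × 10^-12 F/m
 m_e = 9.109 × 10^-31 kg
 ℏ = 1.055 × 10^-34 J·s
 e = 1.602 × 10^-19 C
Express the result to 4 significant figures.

From ℏ = m_e = e = 1/(4πε₀) = 1 the time scale is τ_au = (4πε₀)²ℏ³/(m_e e⁴).
E_h = 4.354 × 10^-18 J
ℏ/E_h = 2.423 × 10^-17 s

2.423 × 10^-17 s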